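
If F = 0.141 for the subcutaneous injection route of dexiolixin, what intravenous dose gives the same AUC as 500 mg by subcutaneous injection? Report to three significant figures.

D_iv = 70.5 mg

Systemic exposure from an extravascular dose = F × D_ev, so the equivalent IV dose is F × D_ev.
D_iv = F × D_ev = 0.141 × 500 = 70.5 mg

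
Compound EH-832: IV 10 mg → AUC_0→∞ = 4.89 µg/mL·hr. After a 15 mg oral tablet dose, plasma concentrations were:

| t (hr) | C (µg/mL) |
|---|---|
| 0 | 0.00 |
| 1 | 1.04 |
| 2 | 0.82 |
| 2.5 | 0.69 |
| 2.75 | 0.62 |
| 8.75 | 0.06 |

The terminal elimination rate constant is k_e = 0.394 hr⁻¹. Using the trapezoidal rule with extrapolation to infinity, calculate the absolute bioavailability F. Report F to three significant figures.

Trapezoidal AUC_0→8.75 (oral tablet):
  [0→1]: (0.00+1.04)/2 × 1 = 0.52
  [1→2]: (1.04+0.82)/2 × 1 = 0.93
  [2→2.5]: (0.82+0.69)/2 × 0.5 = 0.3775
  [2.5→2.75]: (0.69+0.62)/2 × 0.25 = 0.16375
  [2.75→8.75]: (0.62+0.06)/2 × 6 = 2.04
  Sum = 4.03125 µg/mL·hr
Tail: C_last/k_e = 0.06/0.394 = 0.152
AUC_0→∞ (oral tablet) = 4.03125 + 0.152 = 4.18325 µg/mL·hr
F = (AUC_ev/D_ev)/(AUC_iv/D_iv) = (4.18325/15)/(4.89/10) = 0.278883/0.489 = 0.5703

F = 0.570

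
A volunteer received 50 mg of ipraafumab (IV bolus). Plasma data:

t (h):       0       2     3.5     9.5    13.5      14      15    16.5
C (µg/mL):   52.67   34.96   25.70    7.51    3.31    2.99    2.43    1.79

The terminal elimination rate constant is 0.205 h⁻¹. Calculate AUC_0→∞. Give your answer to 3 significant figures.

AUC = 271 µg/mL·h

Trapezoidal AUC_0→16.5:
  [0→2]: (52.67+34.96)/2 × 2 = 87.63
  [2→3.5]: (34.96+25.70)/2 × 1.5 = 45.495
  [3.5→9.5]: (25.70+7.51)/2 × 6 = 99.63
  [9.5→13.5]: (7.51+3.31)/2 × 4 = 21.64
  [13.5→14]: (3.31+2.99)/2 × 0.5 = 1.575
  [14→15]: (2.99+2.43)/2 × 1 = 2.71
  [15→16.5]: (2.43+1.79)/2 × 1.5 = 3.165
  Sum = 261.845 µg/mL·h
Extrapolated tail: C_last / k_e = 1.79 / 0.205 = 8.732
AUC_0→∞ = 261.845 + 8.732 = 270.577 µg/mL·h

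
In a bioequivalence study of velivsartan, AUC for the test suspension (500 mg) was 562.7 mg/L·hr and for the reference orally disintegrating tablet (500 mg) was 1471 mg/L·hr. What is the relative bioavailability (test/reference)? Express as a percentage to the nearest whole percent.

F_rel = 38%

F_rel = (AUC_test/D_test) / (AUC_ref/D_ref)
      = (562.7/500) / (1471/500)
      = 1.1254 / 2.942 = 0.3825 = 38.25%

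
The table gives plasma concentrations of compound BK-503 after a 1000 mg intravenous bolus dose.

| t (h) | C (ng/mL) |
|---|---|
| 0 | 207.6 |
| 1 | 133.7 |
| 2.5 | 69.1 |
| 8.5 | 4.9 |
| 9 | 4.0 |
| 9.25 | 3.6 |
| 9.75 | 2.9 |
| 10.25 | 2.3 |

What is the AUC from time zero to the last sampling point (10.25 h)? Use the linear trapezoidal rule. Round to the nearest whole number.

AUC = 551 ng/mL·h

Trapezoidal AUC_0→10.25:
  [0→1]: (207.6+133.7)/2 × 1 = 170.65
  [1→2.5]: (133.7+69.1)/2 × 1.5 = 152.1
  [2.5→8.5]: (69.1+4.9)/2 × 6 = 222.0
  [8.5→9]: (4.9+4.0)/2 × 0.5 = 2.225
  [9→9.25]: (4.0+3.6)/2 × 0.25 = 0.95
  [9.25→9.75]: (3.6+2.9)/2 × 0.5 = 1.625
  [9.75→10.25]: (2.9+2.3)/2 × 0.5 = 1.3
  Sum = 550.85 ng/mL·h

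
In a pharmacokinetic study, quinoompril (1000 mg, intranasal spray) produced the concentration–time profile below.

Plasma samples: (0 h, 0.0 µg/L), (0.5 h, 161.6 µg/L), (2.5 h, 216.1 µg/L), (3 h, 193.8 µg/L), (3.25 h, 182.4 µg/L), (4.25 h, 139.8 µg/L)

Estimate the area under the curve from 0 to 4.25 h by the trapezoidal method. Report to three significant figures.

AUC = 729 µg/L·h

Trapezoidal AUC_0→4.25:
  [0→0.5]: (0.0+161.6)/2 × 0.5 = 40.4
  [0.5→2.5]: (161.6+216.1)/2 × 2 = 377.7
  [2.5→3]: (216.1+193.8)/2 × 0.5 = 102.475
  [3→3.25]: (193.8+182.4)/2 × 0.25 = 47.025
  [3.25→4.25]: (182.4+139.8)/2 × 1 = 161.1
  Sum = 728.7 µg/L·h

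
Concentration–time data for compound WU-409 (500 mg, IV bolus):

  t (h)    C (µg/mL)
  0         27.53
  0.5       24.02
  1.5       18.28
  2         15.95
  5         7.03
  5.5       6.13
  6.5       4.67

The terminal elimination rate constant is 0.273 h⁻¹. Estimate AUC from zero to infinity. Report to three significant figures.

AUC = 103 µg/mL·h

Trapezoidal AUC_0→6.5:
  [0→0.5]: (27.53+24.02)/2 × 0.5 = 12.8875
  [0.5→1.5]: (24.02+18.28)/2 × 1 = 21.15
  [1.5→2]: (18.28+15.95)/2 × 0.5 = 8.5575
  [2→5]: (15.95+7.03)/2 × 3 = 34.47
  [5→5.5]: (7.03+6.13)/2 × 0.5 = 3.29
  [5.5→6.5]: (6.13+4.67)/2 × 1 = 5.4
  Sum = 85.755 µg/mL·h
Extrapolated tail: C_last / k_e = 4.67 / 0.273 = 17.106
AUC_0→∞ = 85.755 + 17.106 = 102.861 µg/mL·h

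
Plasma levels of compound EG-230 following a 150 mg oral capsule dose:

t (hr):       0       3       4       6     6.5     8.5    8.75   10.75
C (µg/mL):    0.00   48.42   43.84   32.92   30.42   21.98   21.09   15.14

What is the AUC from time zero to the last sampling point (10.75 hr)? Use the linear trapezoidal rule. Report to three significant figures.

AUC = 305 µg/mL·hr

Trapezoidal AUC_0→10.75:
  [0→3]: (0.00+48.42)/2 × 3 = 72.63
  [3→4]: (48.42+43.84)/2 × 1 = 46.13
  [4→6]: (43.84+32.92)/2 × 2 = 76.76
  [6→6.5]: (32.92+30.42)/2 × 0.5 = 15.835
  [6.5→8.5]: (30.42+21.98)/2 × 2 = 52.4
  [8.5→8.75]: (21.98+21.09)/2 × 0.25 = 5.38375
  [8.75→10.75]: (21.09+15.14)/2 × 2 = 36.23
  Sum = 305.36875 µg/mL·hr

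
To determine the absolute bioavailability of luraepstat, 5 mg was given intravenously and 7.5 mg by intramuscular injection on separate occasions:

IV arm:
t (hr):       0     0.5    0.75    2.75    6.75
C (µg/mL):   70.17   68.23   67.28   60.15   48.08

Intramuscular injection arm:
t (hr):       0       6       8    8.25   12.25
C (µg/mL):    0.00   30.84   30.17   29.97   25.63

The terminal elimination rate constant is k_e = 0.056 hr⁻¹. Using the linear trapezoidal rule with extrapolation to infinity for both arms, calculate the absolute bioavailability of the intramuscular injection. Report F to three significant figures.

Trapezoidal AUC_0→6.75 (IV):
  [0→0.5]: (70.17+68.23)/2 × 0.5 = 34.6
  [0.5→0.75]: (68.23+67.28)/2 × 0.25 = 16.93875
  [0.75→2.75]: (67.28+60.15)/2 × 2 = 127.43
  [2.75→6.75]: (60.15+48.08)/2 × 4 = 216.46
  Sum = 395.42875 µg/mL·hr
IV tail: 48.08/0.056 = 858.571; AUC_iv,0→∞ = 395.42875 + 858.571 = 1253.99975 µg/mL·hr
Trapezoidal AUC_0→12.25 (intramuscular injection):
  [0→6]: (0.00+30.84)/2 × 6 = 92.52
  [6→8]: (30.84+30.17)/2 × 2 = 61.01
  [8→8.25]: (30.17+29.97)/2 × 0.25 = 7.5175
  [8.25→12.25]: (29.97+25.63)/2 × 4 = 111.2
  Sum = 272.2475 µg/mL·hr
intramuscular injection tail: 25.63/0.056 = 457.679; AUC_ev,0→∞ = 272.2475 + 457.679 = 729.9265 µg/mL·hr
F = (AUC_ev/D_ev)/(AUC_iv/D_iv) = (729.9265/7.5)/(1253.99975/5) = 97.3235/250.79995 = 0.3881

F = 0.388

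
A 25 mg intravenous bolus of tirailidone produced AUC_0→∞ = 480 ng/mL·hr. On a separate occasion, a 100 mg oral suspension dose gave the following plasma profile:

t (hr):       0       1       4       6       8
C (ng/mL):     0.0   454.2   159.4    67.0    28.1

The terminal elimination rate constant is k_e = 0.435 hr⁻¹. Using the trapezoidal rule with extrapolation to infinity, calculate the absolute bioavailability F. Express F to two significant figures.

Trapezoidal AUC_0→8 (oral suspension):
  [0→1]: (0.0+454.2)/2 × 1 = 227.1
  [1→4]: (454.2+159.4)/2 × 3 = 920.4
  [4→6]: (159.4+67.0)/2 × 2 = 226.4
  [6→8]: (67.0+28.1)/2 × 2 = 95.1
  Sum = 1469.0 ng/mL·hr
Tail: C_last/k_e = 28.1/0.435 = 64.598
AUC_0→∞ (oral suspension) = 1469.0 + 64.598 = 1533.598 ng/mL·hr
F = (AUC_ev/D_ev)/(AUC_iv/D_iv) = (1533.598/100)/(480/25) = 15.33598/19.2 = 0.7987

F = 0.80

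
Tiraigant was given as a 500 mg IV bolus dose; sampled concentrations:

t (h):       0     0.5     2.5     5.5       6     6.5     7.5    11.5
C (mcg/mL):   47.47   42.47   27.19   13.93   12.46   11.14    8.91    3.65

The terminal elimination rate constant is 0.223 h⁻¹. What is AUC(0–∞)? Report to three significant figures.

Trapezoidal AUC_0→11.5:
  [0→0.5]: (47.47+42.47)/2 × 0.5 = 22.485
  [0.5→2.5]: (42.47+27.19)/2 × 2 = 69.66
  [2.5→5.5]: (27.19+13.93)/2 × 3 = 61.68
  [5.5→6]: (13.93+12.46)/2 × 0.5 = 6.5975
  [6→6.5]: (12.46+11.14)/2 × 0.5 = 5.9
  [6.5→7.5]: (11.14+8.91)/2 × 1 = 10.025
  [7.5→11.5]: (8.91+3.65)/2 × 4 = 25.12
  Sum = 201.4675 mcg/mL·h
Extrapolated tail: C_last / k_e = 3.65 / 0.223 = 16.368
AUC_0→∞ = 201.4675 + 16.368 = 217.8355 mcg/mL·h

AUC = 218 mcg/mL·h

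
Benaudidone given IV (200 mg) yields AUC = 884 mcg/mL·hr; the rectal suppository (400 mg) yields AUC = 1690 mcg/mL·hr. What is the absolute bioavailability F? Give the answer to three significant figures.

F = 0.956

F = (AUC_ev / D_ev) / (AUC_iv / D_iv)
  = (1690/400) / (884/200)
  = 4.225 / 4.42 = 0.9559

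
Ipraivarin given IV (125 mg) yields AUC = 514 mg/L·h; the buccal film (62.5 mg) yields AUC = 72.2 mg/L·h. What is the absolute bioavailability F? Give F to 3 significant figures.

F = 0.281

F = (AUC_ev / D_ev) / (AUC_iv / D_iv)
  = (72.2/62.5) / (514/125)
  = 1.1552 / 4.112 = 0.2809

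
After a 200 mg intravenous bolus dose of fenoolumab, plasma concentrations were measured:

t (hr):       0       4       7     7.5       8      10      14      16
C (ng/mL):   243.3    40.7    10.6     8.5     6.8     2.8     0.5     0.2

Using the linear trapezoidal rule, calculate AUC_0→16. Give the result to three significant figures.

AUC = 670 ng/mL·hr

Trapezoidal AUC_0→16:
  [0→4]: (243.3+40.7)/2 × 4 = 568.0
  [4→7]: (40.7+10.6)/2 × 3 = 76.95
  [7→7.5]: (10.6+8.5)/2 × 0.5 = 4.775
  [7.5→8]: (8.5+6.8)/2 × 0.5 = 3.825
  [8→10]: (6.8+2.8)/2 × 2 = 9.6
  [10→14]: (2.8+0.5)/2 × 4 = 6.6
  [14→16]: (0.5+0.2)/2 × 2 = 0.7
  Sum = 670.45 ng/mL·hr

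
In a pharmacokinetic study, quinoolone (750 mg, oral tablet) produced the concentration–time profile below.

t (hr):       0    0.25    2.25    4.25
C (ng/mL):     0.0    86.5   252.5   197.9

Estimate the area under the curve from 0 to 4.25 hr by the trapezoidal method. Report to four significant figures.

Trapezoidal AUC_0→4.25:
  [0→0.25]: (0.0+86.5)/2 × 0.25 = 10.8125
  [0.25→2.25]: (86.5+252.5)/2 × 2 = 339.0
  [2.25→4.25]: (252.5+197.9)/2 × 2 = 450.4
  Sum = 800.2125 ng/mL·hr

AUC = 800.2 ng/mL·hr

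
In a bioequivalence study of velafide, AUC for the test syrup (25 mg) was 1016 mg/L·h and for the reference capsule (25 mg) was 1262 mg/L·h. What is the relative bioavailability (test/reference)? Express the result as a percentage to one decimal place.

F_rel = 80.5%

F_rel = (AUC_test/D_test) / (AUC_ref/D_ref)
      = (1016/25) / (1262/25)
      = 40.64 / 50.48 = 0.8051 = 80.51%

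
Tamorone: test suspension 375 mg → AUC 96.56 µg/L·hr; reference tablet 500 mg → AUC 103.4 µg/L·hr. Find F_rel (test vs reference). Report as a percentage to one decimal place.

F_rel = (AUC_test/D_test) / (AUC_ref/D_ref)
      = (96.56/375) / (103.4/500)
      = 0.257493 / 0.2068 = 1.2451 = 124.51%

F_rel = 124.5%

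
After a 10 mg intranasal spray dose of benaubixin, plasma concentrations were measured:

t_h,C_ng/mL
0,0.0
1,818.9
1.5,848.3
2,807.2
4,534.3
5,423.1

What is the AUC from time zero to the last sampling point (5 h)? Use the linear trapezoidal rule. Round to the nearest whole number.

Trapezoidal AUC_0→5:
  [0→1]: (0.0+818.9)/2 × 1 = 409.45
  [1→1.5]: (818.9+848.3)/2 × 0.5 = 416.8
  [1.5→2]: (848.3+807.2)/2 × 0.5 = 413.875
  [2→4]: (807.2+534.3)/2 × 2 = 1341.5
  [4→5]: (534.3+423.1)/2 × 1 = 478.7
  Sum = 3060.325 ng/mL·h

AUC = 3060 ng/mL·h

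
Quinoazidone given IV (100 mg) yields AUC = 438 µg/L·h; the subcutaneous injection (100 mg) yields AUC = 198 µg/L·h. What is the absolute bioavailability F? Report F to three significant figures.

F = (AUC_ev / D_ev) / (AUC_iv / D_iv)
  = (198/100) / (438/100)
  = 1.98 / 4.38 = 0.4521

F = 0.452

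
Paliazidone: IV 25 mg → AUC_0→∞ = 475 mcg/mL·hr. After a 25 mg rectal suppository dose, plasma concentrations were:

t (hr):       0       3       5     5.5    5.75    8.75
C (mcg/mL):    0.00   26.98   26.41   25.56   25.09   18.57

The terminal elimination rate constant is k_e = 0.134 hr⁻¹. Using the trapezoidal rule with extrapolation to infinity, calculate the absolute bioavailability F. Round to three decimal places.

Trapezoidal AUC_0→8.75 (rectal suppository):
  [0→3]: (0.00+26.98)/2 × 3 = 40.47
  [3→5]: (26.98+26.41)/2 × 2 = 53.39
  [5→5.5]: (26.41+25.56)/2 × 0.5 = 12.9925
  [5.5→5.75]: (25.56+25.09)/2 × 0.25 = 6.33125
  [5.75→8.75]: (25.09+18.57)/2 × 3 = 65.49
  Sum = 178.67375 mcg/mL·hr
Tail: C_last/k_e = 18.57/0.134 = 138.582
AUC_0→∞ (rectal suppository) = 178.67375 + 138.582 = 317.25575 mcg/mL·hr
F = (AUC_ev/D_ev)/(AUC_iv/D_iv) = (317.25575/25)/(475/25) = 12.69023/19 = 0.6679

F = 0.668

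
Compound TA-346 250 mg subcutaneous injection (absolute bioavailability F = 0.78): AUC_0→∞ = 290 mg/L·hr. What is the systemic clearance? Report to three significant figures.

CL = 0.672 L/hr

CL = F × Dose / AUC_0→∞
   = 0.78 × 250 / 290 = 0.672414 L/hr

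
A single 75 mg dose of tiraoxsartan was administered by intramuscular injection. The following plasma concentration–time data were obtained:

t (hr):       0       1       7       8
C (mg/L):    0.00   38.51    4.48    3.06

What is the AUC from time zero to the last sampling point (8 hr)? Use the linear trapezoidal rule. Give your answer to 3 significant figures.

Trapezoidal AUC_0→8:
  [0→1]: (0.00+38.51)/2 × 1 = 19.255
  [1→7]: (38.51+4.48)/2 × 6 = 128.97
  [7→8]: (4.48+3.06)/2 × 1 = 3.77
  Sum = 151.995 mg/L·hr

AUC = 152 mg/L·hr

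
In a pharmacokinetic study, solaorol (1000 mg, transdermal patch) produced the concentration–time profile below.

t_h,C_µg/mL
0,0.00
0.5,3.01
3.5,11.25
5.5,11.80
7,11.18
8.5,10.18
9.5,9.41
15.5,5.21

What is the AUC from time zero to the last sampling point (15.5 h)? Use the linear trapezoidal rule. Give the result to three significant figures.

AUC = 132 µg/mL·h

Trapezoidal AUC_0→15.5:
  [0→0.5]: (0.00+3.01)/2 × 0.5 = 0.7525
  [0.5→3.5]: (3.01+11.25)/2 × 3 = 21.39
  [3.5→5.5]: (11.25+11.80)/2 × 2 = 23.05
  [5.5→7]: (11.80+11.18)/2 × 1.5 = 17.235
  [7→8.5]: (11.18+10.18)/2 × 1.5 = 16.02
  [8.5→9.5]: (10.18+9.41)/2 × 1 = 9.795
  [9.5→15.5]: (9.41+5.21)/2 × 6 = 43.86
  Sum = 132.1025 µg/mL·h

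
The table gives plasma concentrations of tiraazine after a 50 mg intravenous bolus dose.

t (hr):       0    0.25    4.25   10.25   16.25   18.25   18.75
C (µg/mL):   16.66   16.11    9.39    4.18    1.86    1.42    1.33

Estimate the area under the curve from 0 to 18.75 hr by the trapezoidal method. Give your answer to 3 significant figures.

AUC = 118 µg/mL·hr

Trapezoidal AUC_0→18.75:
  [0→0.25]: (16.66+16.11)/2 × 0.25 = 4.09625
  [0.25→4.25]: (16.11+9.39)/2 × 4 = 51.0
  [4.25→10.25]: (9.39+4.18)/2 × 6 = 40.71
  [10.25→16.25]: (4.18+1.86)/2 × 6 = 18.12
  [16.25→18.25]: (1.86+1.42)/2 × 2 = 3.28
  [18.25→18.75]: (1.42+1.33)/2 × 0.5 = 0.6875
  Sum = 117.89375 µg/mL·hr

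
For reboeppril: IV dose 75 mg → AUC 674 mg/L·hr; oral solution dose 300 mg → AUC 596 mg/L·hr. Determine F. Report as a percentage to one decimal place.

F = (AUC_ev / D_ev) / (AUC_iv / D_iv)
  = (596/300) / (674/75)
  = 1.98667 / 8.98667 = 0.2211
  = 22.11%

F = 22.1%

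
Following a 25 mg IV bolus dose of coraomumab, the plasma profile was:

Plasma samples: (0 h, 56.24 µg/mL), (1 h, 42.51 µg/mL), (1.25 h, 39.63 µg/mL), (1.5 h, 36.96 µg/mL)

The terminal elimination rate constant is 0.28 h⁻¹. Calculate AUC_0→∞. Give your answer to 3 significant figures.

AUC = 201 µg/mL·h

Trapezoidal AUC_0→1.5:
  [0→1]: (56.24+42.51)/2 × 1 = 49.375
  [1→1.25]: (42.51+39.63)/2 × 0.25 = 10.2675
  [1.25→1.5]: (39.63+36.96)/2 × 0.25 = 9.57375
  Sum = 69.21625 µg/mL·h
Extrapolated tail: C_last / k_e = 36.96 / 0.28 = 132.000
AUC_0→∞ = 69.21625 + 132.000 = 201.21625 µg/mL·h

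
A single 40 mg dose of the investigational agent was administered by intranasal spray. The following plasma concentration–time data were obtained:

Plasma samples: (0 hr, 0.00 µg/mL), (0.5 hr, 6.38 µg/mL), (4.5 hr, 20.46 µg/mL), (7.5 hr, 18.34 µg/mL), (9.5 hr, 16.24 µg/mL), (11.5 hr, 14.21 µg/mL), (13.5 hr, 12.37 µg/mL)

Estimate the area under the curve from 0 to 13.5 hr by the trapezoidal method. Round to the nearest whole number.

AUC = 205 µg/mL·hr

Trapezoidal AUC_0→13.5:
  [0→0.5]: (0.00+6.38)/2 × 0.5 = 1.595
  [0.5→4.5]: (6.38+20.46)/2 × 4 = 53.68
  [4.5→7.5]: (20.46+18.34)/2 × 3 = 58.2
  [7.5→9.5]: (18.34+16.24)/2 × 2 = 34.58
  [9.5→11.5]: (16.24+14.21)/2 × 2 = 30.45
  [11.5→13.5]: (14.21+12.37)/2 × 2 = 26.58
  Sum = 205.085 µg/mL·hr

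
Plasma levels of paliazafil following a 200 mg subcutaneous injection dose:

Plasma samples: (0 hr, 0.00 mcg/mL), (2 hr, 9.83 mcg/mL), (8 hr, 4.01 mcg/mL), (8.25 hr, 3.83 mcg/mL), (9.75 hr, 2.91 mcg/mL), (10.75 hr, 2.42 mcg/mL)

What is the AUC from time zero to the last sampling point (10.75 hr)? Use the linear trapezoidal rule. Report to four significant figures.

Trapezoidal AUC_0→10.75:
  [0→2]: (0.00+9.83)/2 × 2 = 9.83
  [2→8]: (9.83+4.01)/2 × 6 = 41.52
  [8→8.25]: (4.01+3.83)/2 × 0.25 = 0.98
  [8.25→9.75]: (3.83+2.91)/2 × 1.5 = 5.055
  [9.75→10.75]: (2.91+2.42)/2 × 1 = 2.665
  Sum = 60.05 mcg/mL·hr

AUC = 60.05 mcg/mL·hr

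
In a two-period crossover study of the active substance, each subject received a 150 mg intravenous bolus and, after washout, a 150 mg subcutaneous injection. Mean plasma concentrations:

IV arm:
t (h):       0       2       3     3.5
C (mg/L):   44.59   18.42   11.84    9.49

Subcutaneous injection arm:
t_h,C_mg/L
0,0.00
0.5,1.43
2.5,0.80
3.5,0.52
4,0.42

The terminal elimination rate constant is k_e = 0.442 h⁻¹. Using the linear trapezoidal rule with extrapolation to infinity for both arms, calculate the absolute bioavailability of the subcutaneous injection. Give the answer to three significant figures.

F = 0.0422

Trapezoidal AUC_0→3.5 (IV):
  [0→2]: (44.59+18.42)/2 × 2 = 63.01
  [2→3]: (18.42+11.84)/2 × 1 = 15.13
  [3→3.5]: (11.84+9.49)/2 × 0.5 = 5.3325
  Sum = 83.4725 mg/L·h
IV tail: 9.49/0.442 = 21.471; AUC_iv,0→∞ = 83.4725 + 21.471 = 104.9435 mg/L·h
Trapezoidal AUC_0→4 (subcutaneous injection):
  [0→0.5]: (0.00+1.43)/2 × 0.5 = 0.3575
  [0.5→2.5]: (1.43+0.80)/2 × 2 = 2.23
  [2.5→3.5]: (0.80+0.52)/2 × 1 = 0.66
  [3.5→4]: (0.52+0.42)/2 × 0.5 = 0.235
  Sum = 3.4825 mg/L·h
subcutaneous injection tail: 0.42/0.442 = 0.950; AUC_ev,0→∞ = 3.4825 + 0.950 = 4.4325 mg/L·h
F = (AUC_ev/D_ev)/(AUC_iv/D_iv) = (4.4325/150)/(104.9435/150) = 0.02955/0.699623 = 0.0422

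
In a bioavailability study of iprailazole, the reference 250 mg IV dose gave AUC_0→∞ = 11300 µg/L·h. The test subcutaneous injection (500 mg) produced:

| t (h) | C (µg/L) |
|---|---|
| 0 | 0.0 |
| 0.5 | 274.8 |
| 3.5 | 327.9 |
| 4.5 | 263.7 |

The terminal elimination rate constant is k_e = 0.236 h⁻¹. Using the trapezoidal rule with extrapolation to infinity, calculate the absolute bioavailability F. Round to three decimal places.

F = 0.106

Trapezoidal AUC_0→4.5 (subcutaneous injection):
  [0→0.5]: (0.0+274.8)/2 × 0.5 = 68.7
  [0.5→3.5]: (274.8+327.9)/2 × 3 = 904.05
  [3.5→4.5]: (327.9+263.7)/2 × 1 = 295.8
  Sum = 1268.55 µg/L·h
Tail: C_last/k_e = 263.7/0.236 = 1117.373
AUC_0→∞ (subcutaneous injection) = 1268.55 + 1117.373 = 2385.923 µg/L·h
F = (AUC_ev/D_ev)/(AUC_iv/D_iv) = (2385.923/500)/(11300/250) = 4.771846/45.2 = 0.1056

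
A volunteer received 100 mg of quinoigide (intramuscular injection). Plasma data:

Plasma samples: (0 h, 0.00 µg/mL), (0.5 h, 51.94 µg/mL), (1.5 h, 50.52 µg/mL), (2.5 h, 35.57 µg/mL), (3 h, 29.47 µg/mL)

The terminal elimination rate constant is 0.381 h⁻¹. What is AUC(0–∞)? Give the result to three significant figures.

AUC = 201 µg/mL·h

Trapezoidal AUC_0→3:
  [0→0.5]: (0.00+51.94)/2 × 0.5 = 12.985
  [0.5→1.5]: (51.94+50.52)/2 × 1 = 51.23
  [1.5→2.5]: (50.52+35.57)/2 × 1 = 43.045
  [2.5→3]: (35.57+29.47)/2 × 0.5 = 16.26
  Sum = 123.52 µg/mL·h
Extrapolated tail: C_last / k_e = 29.47 / 0.381 = 77.349
AUC_0→∞ = 123.52 + 77.349 = 200.869 µg/mL·h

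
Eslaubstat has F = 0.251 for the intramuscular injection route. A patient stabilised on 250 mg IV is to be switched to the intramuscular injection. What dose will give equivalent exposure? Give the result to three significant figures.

For equal systemic exposure: F × D_ev = D_iv
D_ev = D_iv / F = 250 / 0.251 = 996.016 mg

D_intramuscular = 996 mg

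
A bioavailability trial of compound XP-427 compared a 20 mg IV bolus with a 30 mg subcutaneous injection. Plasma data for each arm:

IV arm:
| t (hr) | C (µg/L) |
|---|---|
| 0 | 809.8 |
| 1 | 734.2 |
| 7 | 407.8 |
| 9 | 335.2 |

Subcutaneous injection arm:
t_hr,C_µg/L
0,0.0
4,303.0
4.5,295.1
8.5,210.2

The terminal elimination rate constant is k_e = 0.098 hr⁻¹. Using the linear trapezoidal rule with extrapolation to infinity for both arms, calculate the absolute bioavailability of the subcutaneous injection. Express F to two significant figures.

F = 0.31

Trapezoidal AUC_0→9 (IV):
  [0→1]: (809.8+734.2)/2 × 1 = 772.0
  [1→7]: (734.2+407.8)/2 × 6 = 3426.0
  [7→9]: (407.8+335.2)/2 × 2 = 743.0
  Sum = 4941.0 µg/L·hr
IV tail: 335.2/0.098 = 3420.408; AUC_iv,0→∞ = 4941.0 + 3420.408 = 8361.408 µg/L·hr
Trapezoidal AUC_0→8.5 (subcutaneous injection):
  [0→4]: (0.0+303.0)/2 × 4 = 606.0
  [4→4.5]: (303.0+295.1)/2 × 0.5 = 149.525
  [4.5→8.5]: (295.1+210.2)/2 × 4 = 1010.6
  Sum = 1766.125 µg/L·hr
subcutaneous injection tail: 210.2/0.098 = 2144.898; AUC_ev,0→∞ = 1766.125 + 2144.898 = 3911.023 µg/L·hr
F = (AUC_ev/D_ev)/(AUC_iv/D_iv) = (3911.023/30)/(8361.408/20) = 130.367/418.0704 = 0.3118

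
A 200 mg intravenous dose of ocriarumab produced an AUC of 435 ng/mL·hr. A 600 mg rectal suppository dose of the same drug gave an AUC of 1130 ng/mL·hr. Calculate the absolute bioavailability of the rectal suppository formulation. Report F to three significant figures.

F = (AUC_ev / D_ev) / (AUC_iv / D_iv)
  = (1130/600) / (435/200)
  = 1.88333 / 2.175 = 0.8659

F = 0.866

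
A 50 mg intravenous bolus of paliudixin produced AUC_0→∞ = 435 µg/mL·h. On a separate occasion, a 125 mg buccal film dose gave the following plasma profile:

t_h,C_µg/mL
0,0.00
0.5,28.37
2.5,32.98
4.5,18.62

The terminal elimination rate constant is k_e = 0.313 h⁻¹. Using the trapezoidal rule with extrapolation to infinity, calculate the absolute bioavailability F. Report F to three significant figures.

Trapezoidal AUC_0→4.5 (buccal film):
  [0→0.5]: (0.00+28.37)/2 × 0.5 = 7.0925
  [0.5→2.5]: (28.37+32.98)/2 × 2 = 61.35
  [2.5→4.5]: (32.98+18.62)/2 × 2 = 51.6
  Sum = 120.0425 µg/mL·h
Tail: C_last/k_e = 18.62/0.313 = 59.489
AUC_0→∞ (buccal film) = 120.0425 + 59.489 = 179.5315 µg/mL·h
F = (AUC_ev/D_ev)/(AUC_iv/D_iv) = (179.5315/125)/(435/50) = 1.436252/8.7 = 0.1651

F = 0.165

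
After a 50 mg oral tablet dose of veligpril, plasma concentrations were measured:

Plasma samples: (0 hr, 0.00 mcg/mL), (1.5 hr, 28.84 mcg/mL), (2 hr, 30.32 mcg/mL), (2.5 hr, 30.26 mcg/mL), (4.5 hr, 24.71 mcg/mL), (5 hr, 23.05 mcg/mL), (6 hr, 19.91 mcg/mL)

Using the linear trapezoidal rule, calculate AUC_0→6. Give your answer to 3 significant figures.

Trapezoidal AUC_0→6:
  [0→1.5]: (0.00+28.84)/2 × 1.5 = 21.63
  [1.5→2]: (28.84+30.32)/2 × 0.5 = 14.79
  [2→2.5]: (30.32+30.26)/2 × 0.5 = 15.145
  [2.5→4.5]: (30.26+24.71)/2 × 2 = 54.97
  [4.5→5]: (24.71+23.05)/2 × 0.5 = 11.94
  [5→6]: (23.05+19.91)/2 × 1 = 21.48
  Sum = 139.955 mcg/mL·hr

AUC = 140 mcg/mL·hr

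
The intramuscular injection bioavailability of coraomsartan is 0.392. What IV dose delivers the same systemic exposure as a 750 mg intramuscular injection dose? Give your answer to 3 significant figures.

Systemic exposure from an extravascular dose = F × D_ev, so the equivalent IV dose is F × D_ev.
D_iv = F × D_ev = 0.392 × 750 = 294 mg

D_iv = 294 mg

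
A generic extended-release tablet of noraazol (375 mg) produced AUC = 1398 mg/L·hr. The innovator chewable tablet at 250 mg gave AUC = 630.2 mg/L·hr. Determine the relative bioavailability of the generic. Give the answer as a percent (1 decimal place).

F_rel = 147.9%

F_rel = (AUC_test/D_test) / (AUC_ref/D_ref)
      = (1398/375) / (630.2/250)
      = 3.728 / 2.5208 = 1.4789 = 147.89%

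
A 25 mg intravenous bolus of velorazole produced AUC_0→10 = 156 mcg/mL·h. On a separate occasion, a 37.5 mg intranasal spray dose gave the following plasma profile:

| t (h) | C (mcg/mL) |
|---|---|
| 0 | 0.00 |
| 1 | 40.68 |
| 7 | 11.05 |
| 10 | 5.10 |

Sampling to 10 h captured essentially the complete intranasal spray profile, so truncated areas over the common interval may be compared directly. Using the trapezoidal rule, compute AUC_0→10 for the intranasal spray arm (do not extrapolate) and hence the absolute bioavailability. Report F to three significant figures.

Trapezoidal AUC_0→10 (intranasal spray):
  [0→1]: (0.00+40.68)/2 × 1 = 20.34
  [1→7]: (40.68+11.05)/2 × 6 = 155.19
  [7→10]: (11.05+5.10)/2 × 3 = 24.225
  Sum = 199.755 mcg/mL·h
F = (AUC_ev/D_ev)/(AUC_iv/D_iv) = (199.755/37.5)/(156/25) = 5.3268/6.24 = 0.8537

F = 0.854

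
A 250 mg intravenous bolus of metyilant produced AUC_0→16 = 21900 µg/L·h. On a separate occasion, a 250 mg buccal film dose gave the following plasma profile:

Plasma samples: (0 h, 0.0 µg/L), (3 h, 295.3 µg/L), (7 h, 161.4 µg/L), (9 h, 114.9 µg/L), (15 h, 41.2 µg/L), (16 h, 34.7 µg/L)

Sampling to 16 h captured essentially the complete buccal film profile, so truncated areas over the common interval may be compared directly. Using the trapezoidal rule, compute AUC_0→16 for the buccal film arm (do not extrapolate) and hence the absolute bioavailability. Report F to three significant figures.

Trapezoidal AUC_0→16 (buccal film):
  [0→3]: (0.0+295.3)/2 × 3 = 442.95
  [3→7]: (295.3+161.4)/2 × 4 = 913.4
  [7→9]: (161.4+114.9)/2 × 2 = 276.3
  [9→15]: (114.9+41.2)/2 × 6 = 468.3
  [15→16]: (41.2+34.7)/2 × 1 = 37.95
  Sum = 2138.9 µg/L·h
F = (AUC_ev/D_ev)/(AUC_iv/D_iv) = (2138.9/250)/(21900/250) = 8.5556/87.6 = 0.0977

F = 0.0977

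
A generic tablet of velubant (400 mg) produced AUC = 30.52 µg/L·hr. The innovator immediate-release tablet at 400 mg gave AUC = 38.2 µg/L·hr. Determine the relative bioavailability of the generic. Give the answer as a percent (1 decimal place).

F_rel = 79.9%

F_rel = (AUC_test/D_test) / (AUC_ref/D_ref)
      = (30.52/400) / (38.2/400)
      = 0.0763 / 0.0955 = 0.7990 = 79.90%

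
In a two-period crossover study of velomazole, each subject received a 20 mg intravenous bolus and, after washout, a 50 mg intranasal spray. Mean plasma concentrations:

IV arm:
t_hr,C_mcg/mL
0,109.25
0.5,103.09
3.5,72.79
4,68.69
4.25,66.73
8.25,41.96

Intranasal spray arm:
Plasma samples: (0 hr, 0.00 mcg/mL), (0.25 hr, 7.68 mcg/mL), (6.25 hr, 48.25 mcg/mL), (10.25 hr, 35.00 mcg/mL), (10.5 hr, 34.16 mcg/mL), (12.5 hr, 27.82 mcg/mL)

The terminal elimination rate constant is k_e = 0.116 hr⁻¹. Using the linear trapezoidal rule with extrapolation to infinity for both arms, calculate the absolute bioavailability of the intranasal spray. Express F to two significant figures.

F = 0.27

Trapezoidal AUC_0→8.25 (IV):
  [0→0.5]: (109.25+103.09)/2 × 0.5 = 53.085
  [0.5→3.5]: (103.09+72.79)/2 × 3 = 263.82
  [3.5→4]: (72.79+68.69)/2 × 0.5 = 35.37
  [4→4.25]: (68.69+66.73)/2 × 0.25 = 16.9275
  [4.25→8.25]: (66.73+41.96)/2 × 4 = 217.38
  Sum = 586.5825 mcg/mL·hr
IV tail: 41.96/0.116 = 361.724; AUC_iv,0→∞ = 586.5825 + 361.724 = 948.3065 mcg/mL·hr
Trapezoidal AUC_0→12.5 (intranasal spray):
  [0→0.25]: (0.00+7.68)/2 × 0.25 = 0.96
  [0.25→6.25]: (7.68+48.25)/2 × 6 = 167.79
  [6.25→10.25]: (48.25+35.00)/2 × 4 = 166.5
  [10.25→10.5]: (35.00+34.16)/2 × 0.25 = 8.645
  [10.5→12.5]: (34.16+27.82)/2 × 2 = 61.98
  Sum = 405.875 mcg/mL·hr
intranasal spray tail: 27.82/0.116 = 239.828; AUC_ev,0→∞ = 405.875 + 239.828 = 645.703 mcg/mL·hr
F = (AUC_ev/D_ev)/(AUC_iv/D_iv) = (645.703/50)/(948.3065/20) = 12.91406/47.415325 = 0.2724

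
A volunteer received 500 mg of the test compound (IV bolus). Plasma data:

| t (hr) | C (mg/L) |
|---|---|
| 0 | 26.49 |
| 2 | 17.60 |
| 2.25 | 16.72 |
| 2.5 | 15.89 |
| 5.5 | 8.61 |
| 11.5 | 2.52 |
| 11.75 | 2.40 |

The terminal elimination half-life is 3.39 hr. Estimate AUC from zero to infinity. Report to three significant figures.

Trapezoidal AUC_0→11.75:
  [0→2]: (26.49+17.60)/2 × 2 = 44.09
  [2→2.25]: (17.60+16.72)/2 × 0.25 = 4.29
  [2.25→2.5]: (16.72+15.89)/2 × 0.25 = 4.07625
  [2.5→5.5]: (15.89+8.61)/2 × 3 = 36.75
  [5.5→11.5]: (8.61+2.52)/2 × 6 = 33.39
  [11.5→11.75]: (2.52+2.40)/2 × 0.25 = 0.615
  Sum = 123.21125 mg/L·hr
k_e = ln2 / t½ = 0.693147 / 3.39 = 0.2045 hr^-1
Extrapolated tail: C_last / k_e = 2.40 / 0.2045 = 11.736
AUC_0→∞ = 123.21125 + 11.736 = 134.94725 mg/L·hr

AUC = 135 mg/L·hr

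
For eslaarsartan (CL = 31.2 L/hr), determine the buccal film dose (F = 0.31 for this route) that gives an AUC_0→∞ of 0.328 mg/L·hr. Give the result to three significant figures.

Dose = 33.0 mg

Dose = CL × AUC_0→∞ / F
     = 31.2 × 0.328 / 0.31 = 33.0116 mg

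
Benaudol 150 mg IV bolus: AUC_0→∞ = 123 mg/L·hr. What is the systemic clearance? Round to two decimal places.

CL = Dose_iv / AUC_0→∞
   = 150 / 123 = 1.21951 L/hr

CL = 1.22 L/hr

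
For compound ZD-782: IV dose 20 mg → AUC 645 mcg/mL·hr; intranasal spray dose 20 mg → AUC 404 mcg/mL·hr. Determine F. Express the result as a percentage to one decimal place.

F = 62.6%

F = (AUC_ev / D_ev) / (AUC_iv / D_iv)
  = (404/20) / (645/20)
  = 20.2 / 32.25 = 0.6264
  = 62.64%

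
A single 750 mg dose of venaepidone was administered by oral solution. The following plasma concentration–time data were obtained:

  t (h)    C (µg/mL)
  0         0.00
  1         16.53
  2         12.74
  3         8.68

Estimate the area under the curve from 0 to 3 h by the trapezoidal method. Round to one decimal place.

AUC = 33.6 µg/mL·h

Trapezoidal AUC_0→3:
  [0→1]: (0.00+16.53)/2 × 1 = 8.265
  [1→2]: (16.53+12.74)/2 × 1 = 14.635
  [2→3]: (12.74+8.68)/2 × 1 = 10.71
  Sum = 33.61 µg/mL·h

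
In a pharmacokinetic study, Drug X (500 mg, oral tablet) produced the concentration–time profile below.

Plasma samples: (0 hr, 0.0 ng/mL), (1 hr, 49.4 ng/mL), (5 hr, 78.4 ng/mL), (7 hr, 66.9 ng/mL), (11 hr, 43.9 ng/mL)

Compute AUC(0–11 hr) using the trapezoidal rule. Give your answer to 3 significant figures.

AUC = 647 ng/mL·hr

Trapezoidal AUC_0→11:
  [0→1]: (0.0+49.4)/2 × 1 = 24.7
  [1→5]: (49.4+78.4)/2 × 4 = 255.6
  [5→7]: (78.4+66.9)/2 × 2 = 145.3
  [7→11]: (66.9+43.9)/2 × 4 = 221.6
  Sum = 647.2 ng/mL·hr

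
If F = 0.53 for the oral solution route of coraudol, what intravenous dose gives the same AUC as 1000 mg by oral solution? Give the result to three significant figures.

Systemic exposure from an extravascular dose = F × D_ev, so the equivalent IV dose is F × D_ev.
D_iv = F × D_ev = 0.53 × 1000 = 530 mg

D_iv = 530 mg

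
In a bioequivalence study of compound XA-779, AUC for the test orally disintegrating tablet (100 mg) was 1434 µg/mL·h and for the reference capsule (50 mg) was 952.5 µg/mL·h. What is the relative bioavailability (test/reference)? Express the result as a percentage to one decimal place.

F_rel = (AUC_test/D_test) / (AUC_ref/D_ref)
      = (1434/100) / (952.5/50)
      = 14.34 / 19.05 = 0.7528 = 75.28%

F_rel = 75.3%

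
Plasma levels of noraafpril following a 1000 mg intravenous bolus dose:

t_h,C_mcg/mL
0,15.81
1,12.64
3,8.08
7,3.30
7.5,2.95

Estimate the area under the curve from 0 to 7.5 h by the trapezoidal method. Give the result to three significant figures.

AUC = 59.3 mcg/mL·h

Trapezoidal AUC_0→7.5:
  [0→1]: (15.81+12.64)/2 × 1 = 14.225
  [1→3]: (12.64+8.08)/2 × 2 = 20.72
  [3→7]: (8.08+3.30)/2 × 4 = 22.76
  [7→7.5]: (3.30+2.95)/2 × 0.5 = 1.5625
  Sum = 59.2675 mcg/mL·h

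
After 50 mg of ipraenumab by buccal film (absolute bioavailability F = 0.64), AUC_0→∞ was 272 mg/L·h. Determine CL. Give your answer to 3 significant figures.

CL = F × Dose / AUC_0→∞
   = 0.64 × 50 / 272 = 0.117647 L/h

CL = 0.118 L/h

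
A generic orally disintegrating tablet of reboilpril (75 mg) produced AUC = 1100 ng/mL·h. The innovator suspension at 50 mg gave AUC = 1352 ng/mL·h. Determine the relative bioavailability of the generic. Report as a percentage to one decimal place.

F_rel = (AUC_test/D_test) / (AUC_ref/D_ref)
      = (1100/75) / (1352/50)
      = 14.6667 / 27.04 = 0.5424 = 54.24%

F_rel = 54.2%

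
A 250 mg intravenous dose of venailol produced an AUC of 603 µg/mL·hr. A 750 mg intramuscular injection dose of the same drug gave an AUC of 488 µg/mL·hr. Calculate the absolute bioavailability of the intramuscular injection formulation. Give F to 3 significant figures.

F = 0.270

F = (AUC_ev / D_ev) / (AUC_iv / D_iv)
  = (488/750) / (603/250)
  = 0.650667 / 2.412 = 0.2698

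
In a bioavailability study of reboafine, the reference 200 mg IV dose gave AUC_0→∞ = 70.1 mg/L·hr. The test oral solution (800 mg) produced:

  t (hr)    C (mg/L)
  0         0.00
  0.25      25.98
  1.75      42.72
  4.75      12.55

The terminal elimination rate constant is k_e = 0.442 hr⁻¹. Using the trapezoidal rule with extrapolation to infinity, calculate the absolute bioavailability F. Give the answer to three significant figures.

Trapezoidal AUC_0→4.75 (oral solution):
  [0→0.25]: (0.00+25.98)/2 × 0.25 = 3.2475
  [0.25→1.75]: (25.98+42.72)/2 × 1.5 = 51.525
  [1.75→4.75]: (42.72+12.55)/2 × 3 = 82.905
  Sum = 137.6775 mg/L·hr
Tail: C_last/k_e = 12.55/0.442 = 28.394
AUC_0→∞ (oral solution) = 137.6775 + 28.394 = 166.0715 mg/L·hr
F = (AUC_ev/D_ev)/(AUC_iv/D_iv) = (166.0715/800)/(70.1/200) = 0.207589/0.3505 = 0.5923

F = 0.592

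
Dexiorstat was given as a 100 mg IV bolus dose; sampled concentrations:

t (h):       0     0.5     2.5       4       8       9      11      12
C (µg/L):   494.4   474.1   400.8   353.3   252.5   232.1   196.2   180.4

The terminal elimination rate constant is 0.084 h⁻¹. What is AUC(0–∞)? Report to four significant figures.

Trapezoidal AUC_0→12:
  [0→0.5]: (494.4+474.1)/2 × 0.5 = 242.125
  [0.5→2.5]: (474.1+400.8)/2 × 2 = 874.9
  [2.5→4]: (400.8+353.3)/2 × 1.5 = 565.575
  [4→8]: (353.3+252.5)/2 × 4 = 1211.6
  [8→9]: (252.5+232.1)/2 × 1 = 242.3
  [9→11]: (232.1+196.2)/2 × 2 = 428.3
  [11→12]: (196.2+180.4)/2 × 1 = 188.3
  Sum = 3753.1 µg/L·h
Extrapolated tail: C_last / k_e = 180.4 / 0.084 = 2147.619
AUC_0→∞ = 3753.1 + 2147.619 = 5900.719 µg/L·h

AUC = 5901 µg/L·h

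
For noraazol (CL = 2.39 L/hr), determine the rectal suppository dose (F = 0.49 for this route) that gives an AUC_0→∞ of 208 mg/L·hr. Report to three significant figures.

Dose = 1010 mg

Dose = CL × AUC_0→∞ / F
     = 2.39 × 208 / 0.49 = 1014.53 mg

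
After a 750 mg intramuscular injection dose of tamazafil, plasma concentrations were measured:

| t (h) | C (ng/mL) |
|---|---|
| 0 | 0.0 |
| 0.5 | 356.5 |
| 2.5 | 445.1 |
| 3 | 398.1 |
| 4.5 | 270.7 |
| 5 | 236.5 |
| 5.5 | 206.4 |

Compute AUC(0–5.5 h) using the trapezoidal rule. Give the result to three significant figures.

AUC = 1840 ng/mL·h

Trapezoidal AUC_0→5.5:
  [0→0.5]: (0.0+356.5)/2 × 0.5 = 89.125
  [0.5→2.5]: (356.5+445.1)/2 × 2 = 801.6
  [2.5→3]: (445.1+398.1)/2 × 0.5 = 210.8
  [3→4.5]: (398.1+270.7)/2 × 1.5 = 501.6
  [4.5→5]: (270.7+236.5)/2 × 0.5 = 126.8
  [5→5.5]: (236.5+206.4)/2 × 0.5 = 110.725
  Sum = 1840.65 ng/mL·h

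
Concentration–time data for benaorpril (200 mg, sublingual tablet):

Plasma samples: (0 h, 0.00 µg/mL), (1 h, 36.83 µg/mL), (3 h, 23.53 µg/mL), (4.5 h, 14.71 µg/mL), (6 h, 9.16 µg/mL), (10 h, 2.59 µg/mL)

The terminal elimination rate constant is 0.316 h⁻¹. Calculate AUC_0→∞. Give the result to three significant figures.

AUC = 157 µg/mL·h

Trapezoidal AUC_0→10:
  [0→1]: (0.00+36.83)/2 × 1 = 18.415
  [1→3]: (36.83+23.53)/2 × 2 = 60.36
  [3→4.5]: (23.53+14.71)/2 × 1.5 = 28.68
  [4.5→6]: (14.71+9.16)/2 × 1.5 = 17.9025
  [6→10]: (9.16+2.59)/2 × 4 = 23.5
  Sum = 148.8575 µg/mL·h
Extrapolated tail: C_last / k_e = 2.59 / 0.316 = 8.196
AUC_0→∞ = 148.8575 + 8.196 = 157.0535 µg/mL·h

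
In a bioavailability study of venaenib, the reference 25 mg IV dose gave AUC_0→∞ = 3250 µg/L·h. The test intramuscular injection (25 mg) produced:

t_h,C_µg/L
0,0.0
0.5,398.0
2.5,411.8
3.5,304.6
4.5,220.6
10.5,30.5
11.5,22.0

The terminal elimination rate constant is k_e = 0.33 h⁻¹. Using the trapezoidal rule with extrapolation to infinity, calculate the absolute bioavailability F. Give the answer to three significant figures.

Trapezoidal AUC_0→11.5 (intramuscular injection):
  [0→0.5]: (0.0+398.0)/2 × 0.5 = 99.5
  [0.5→2.5]: (398.0+411.8)/2 × 2 = 809.8
  [2.5→3.5]: (411.8+304.6)/2 × 1 = 358.2
  [3.5→4.5]: (304.6+220.6)/2 × 1 = 262.6
  [4.5→10.5]: (220.6+30.5)/2 × 6 = 753.3
  [10.5→11.5]: (30.5+22.0)/2 × 1 = 26.25
  Sum = 2309.65 µg/L·h
Tail: C_last/k_e = 22.0/0.33 = 66.667
AUC_0→∞ (intramuscular injection) = 2309.65 + 66.667 = 2376.317 µg/L·h
F = (AUC_ev/D_ev)/(AUC_iv/D_iv) = (2376.317/25)/(3250/25) = 95.05268/130 = 0.7312

F = 0.731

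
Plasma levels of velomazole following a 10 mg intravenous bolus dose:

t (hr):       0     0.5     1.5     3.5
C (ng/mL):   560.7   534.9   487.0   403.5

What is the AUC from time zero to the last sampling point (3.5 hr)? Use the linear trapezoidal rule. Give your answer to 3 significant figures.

Trapezoidal AUC_0→3.5:
  [0→0.5]: (560.7+534.9)/2 × 0.5 = 273.9
  [0.5→1.5]: (534.9+487.0)/2 × 1 = 510.95
  [1.5→3.5]: (487.0+403.5)/2 × 2 = 890.5
  Sum = 1675.35 ng/mL·hr

AUC = 1680 ng/mL·hr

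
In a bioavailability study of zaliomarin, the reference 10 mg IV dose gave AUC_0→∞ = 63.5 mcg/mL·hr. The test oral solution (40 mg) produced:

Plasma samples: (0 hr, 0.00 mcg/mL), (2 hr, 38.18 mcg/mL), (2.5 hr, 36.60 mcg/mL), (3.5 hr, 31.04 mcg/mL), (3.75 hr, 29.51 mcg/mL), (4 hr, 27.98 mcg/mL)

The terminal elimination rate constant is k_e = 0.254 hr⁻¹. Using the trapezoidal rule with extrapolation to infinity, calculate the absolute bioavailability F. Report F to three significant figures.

Trapezoidal AUC_0→4 (oral solution):
  [0→2]: (0.00+38.18)/2 × 2 = 38.18
  [2→2.5]: (38.18+36.60)/2 × 0.5 = 18.695
  [2.5→3.5]: (36.60+31.04)/2 × 1 = 33.82
  [3.5→3.75]: (31.04+29.51)/2 × 0.25 = 7.56875
  [3.75→4]: (29.51+27.98)/2 × 0.25 = 7.18625
  Sum = 105.45 mcg/mL·hr
Tail: C_last/k_e = 27.98/0.254 = 110.157
AUC_0→∞ (oral solution) = 105.45 + 110.157 = 215.607 mcg/mL·hr
F = (AUC_ev/D_ev)/(AUC_iv/D_iv) = (215.607/40)/(63.5/10) = 5.390175/6.35 = 0.8488

F = 0.849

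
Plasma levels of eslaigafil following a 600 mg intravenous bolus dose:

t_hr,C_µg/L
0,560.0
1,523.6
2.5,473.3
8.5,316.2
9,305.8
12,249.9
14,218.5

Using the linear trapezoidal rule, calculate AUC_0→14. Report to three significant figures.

Trapezoidal AUC_0→14:
  [0→1]: (560.0+523.6)/2 × 1 = 541.8
  [1→2.5]: (523.6+473.3)/2 × 1.5 = 747.675
  [2.5→8.5]: (473.3+316.2)/2 × 6 = 2368.5
  [8.5→9]: (316.2+305.8)/2 × 0.5 = 155.5
  [9→12]: (305.8+249.9)/2 × 3 = 833.55
  [12→14]: (249.9+218.5)/2 × 2 = 468.4
  Sum = 5115.425 µg/L·hr

AUC = 5120 µg/L·hr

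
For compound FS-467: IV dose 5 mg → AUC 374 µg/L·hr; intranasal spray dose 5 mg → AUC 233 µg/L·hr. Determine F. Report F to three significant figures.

F = (AUC_ev / D_ev) / (AUC_iv / D_iv)
  = (233/5) / (374/5)
  = 46.6 / 74.8 = 0.6230

F = 0.623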